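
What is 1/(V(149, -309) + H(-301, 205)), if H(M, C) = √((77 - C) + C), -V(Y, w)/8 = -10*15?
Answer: 1200/1439923 - √77/1439923 ≈ 0.00082728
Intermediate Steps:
V(Y, w) = 1200 (V(Y, w) = -(-80)*15 = -8*(-150) = 1200)
H(M, C) = √77
1/(V(149, -309) + H(-301, 205)) = 1/(1200 + √77)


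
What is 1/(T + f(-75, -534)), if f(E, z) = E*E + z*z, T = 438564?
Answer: 1/729345 ≈ 1.3711e-6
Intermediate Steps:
f(E, z) = E**2 + z**2
1/(T + f(-75, -534)) = 1/(438564 + ((-75)**2 + (-534)**2)) = 1/(438564 + (5625 + 285156)) = 1/(438564 + 290781) = 1/729345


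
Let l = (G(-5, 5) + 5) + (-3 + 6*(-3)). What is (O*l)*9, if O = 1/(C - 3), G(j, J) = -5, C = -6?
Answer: 21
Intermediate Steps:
l = -21 (l = (-5 + 5) + (-3 + 6*(-3)) = 0 + (-3 - 18) = 0 - 21 = -21)
O = -⅑ (O = 1/(-6 - 3) = 1/(-9) = -⅑ ≈ -0.11111)
(O*l)*9 = -⅑*(-21)*9 = (7/3)*9 = 21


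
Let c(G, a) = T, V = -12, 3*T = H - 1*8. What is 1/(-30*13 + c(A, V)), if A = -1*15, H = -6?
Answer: -3/1184 ≈ -0.0025338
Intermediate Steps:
T = -14/3 (T = (-6 - 1*8)/3 = (-6 - 8)/3 = (⅓)*(-14) = -14/3 ≈ -4.6667)
A = -15
c(G, a) = -14/3
1/(-30*13 + c(A, V)) = 1/(-30*13 - 14/3) = 1/(-390 - 14/3) = 1/(-1184/3) = -3/1184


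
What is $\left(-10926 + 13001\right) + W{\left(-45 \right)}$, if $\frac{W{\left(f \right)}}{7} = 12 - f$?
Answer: $2474$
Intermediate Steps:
$W{\left(f \right)} = 84 - 7 f$ ($W{\left(f \right)} = 7 \left(12 - f\right) = 84 - 7 f$)
$\left(-10926 + 13001\right) + W{\left(-45 \right)} = \left(-10926 + 13001\right) + \left(84 - -315\right) = 2075 + \left(84 + 315\right) = 2075 + 399 = 2474$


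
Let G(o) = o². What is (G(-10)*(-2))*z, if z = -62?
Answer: 12400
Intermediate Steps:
(G(-10)*(-2))*z = ((-10)²*(-2))*(-62) = (100*(-2))*(-62) = -200*(-62) = 12400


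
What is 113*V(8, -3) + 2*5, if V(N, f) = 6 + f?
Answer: 349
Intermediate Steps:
113*V(8, -3) + 2*5 = 113*(6 - 3) + 2*5 = 113*3 + 10 = 339 + 10 = 349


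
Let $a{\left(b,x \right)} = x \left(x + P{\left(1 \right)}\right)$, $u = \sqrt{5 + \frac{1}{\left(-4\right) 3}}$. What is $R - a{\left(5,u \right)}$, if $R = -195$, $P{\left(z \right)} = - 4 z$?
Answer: $- \frac{2399}{12} + \frac{2 \sqrt{177}}{3} \approx -191.05$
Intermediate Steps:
$u = \frac{\sqrt{177}}{6}$ ($u = \sqrt{5 + \frac{1}{-12}} = \sqrt{5 - \frac{1}{12}} = \sqrt{\frac{59}{12}} = \frac{\sqrt{177}}{6} \approx 2.2174$)
$a{\left(b,x \right)} = x \left(-4 + x\right)$ ($a{\left(b,x \right)} = x \left(x - 4\right) = x \left(-4 + x\right)$)
$R - a{\left(5,u \right)} = -195 - \frac{\sqrt{177}}{6} \left(-4 + \frac{\sqrt{177}}{6}\right) = -195 - \frac{\sqrt{177} \left(-4 + \frac{\sqrt{177}}{6}\right)}{6}$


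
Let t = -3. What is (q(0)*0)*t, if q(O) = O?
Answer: 0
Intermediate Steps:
(q(0)*0)*t = (0*0)*(-3) = 0*(-3) = 0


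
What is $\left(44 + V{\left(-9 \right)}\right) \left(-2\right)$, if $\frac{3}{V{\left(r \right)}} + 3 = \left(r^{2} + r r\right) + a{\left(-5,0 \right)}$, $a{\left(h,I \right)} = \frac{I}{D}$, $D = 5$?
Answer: $- \frac{4666}{53} \approx -88.038$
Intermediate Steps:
$a{\left(h,I \right)} = \frac{I}{5}$
$V{\left(r \right)} = \frac{3}{-3 + 2 r^{2}}$ ($V{\left(r \right)} = \frac{3}{-3 + \left(\left(r^{2} + r r\right) + \frac{1}{5} \cdot 0\right)} = \frac{3}{-3 + \left(\left(r^{2} + r^{2}\right) + 0\right)} = \frac{3}{-3 + \left(2 r^{2} + 0\right)} = \frac{3}{-3 + 2 r^{2}}$)
$\left(44 + V{\left(-9 \right)}\right) \left(-2\right) = \left(44 + \frac{3}{-3 + 2 \left(-9\right)^{2}}\right) \left(-2\right) = \left(44 + \frac{3}{-3 + 2 \cdot 81}\right) \left(-2\right) = \left(44 + \frac{3}{-3 + 162}\right) \left(-2\right) = \left(44 + \frac{3}{159}\right) \left(-2\right) = \left(44 + 3 \cdot \frac{1}{159}\right) \left(-2\right) = \left(44 + \frac{1}{53}\right) \left(-2\right) = \frac{2333}{53} \left(-2\right) = - \frac{4666}{53}$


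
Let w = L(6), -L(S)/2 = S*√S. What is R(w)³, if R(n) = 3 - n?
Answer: 7803 + 10692*√6 ≈ 33993.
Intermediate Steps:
L(S) = -2*S^(3/2) (L(S) = -2*S*√S = -2*S^(3/2))
w = -12*√6 ≈ -29.394
R(w)³ = (3 - (-12)*√6)³ = (3 + 12*√6)³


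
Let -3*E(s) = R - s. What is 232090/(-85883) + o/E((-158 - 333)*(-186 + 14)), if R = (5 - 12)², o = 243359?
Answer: 43112110721/7248782849 ≈ 5.9475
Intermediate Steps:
R = 49 (R = (-7)² = 49)
E(s) = -49/3 + s/3 (E(s) = -(49 - s)/3 = -49/3 + s/3)
232090/(-85883) + o/E((-158 - 333)*(-186 + 14)) = 232090/(-85883) + 243359/(-49/3 + ((-158 - 333)*(-186 + 14))/3) = 232090*(-1/85883) + 243359/(-49/3 + (-491*(-172))/3) = -232090/85883 + 243359/(-49/3 + (⅓)*84452) = -232090/85883 + 243359/(-49/3 + 84452/3) = -232090/85883 + 243359/(84403/3) = -232090/85883 + 243359*(3/84403) = -232090/85883 + 730077/84403 = 43112110721/7248782849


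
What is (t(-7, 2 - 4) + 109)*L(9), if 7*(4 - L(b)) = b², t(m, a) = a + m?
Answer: -5300/7 ≈ -757.14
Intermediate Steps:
L(b) = 4 - b²/7
(t(-7, 2 - 4) + 109)*L(9) = (((2 - 4) - 7) + 109)*(4 - ⅐*9²) = ((-2 - 7) + 109)*(4 - ⅐*81) = (-9 + 109)*(4 - 81/7) = 100*(-53/7) = -5300/7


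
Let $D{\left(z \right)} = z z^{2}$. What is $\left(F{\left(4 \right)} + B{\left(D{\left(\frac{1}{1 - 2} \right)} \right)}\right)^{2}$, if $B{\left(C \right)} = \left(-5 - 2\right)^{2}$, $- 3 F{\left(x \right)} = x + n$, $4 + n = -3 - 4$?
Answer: $\frac{23716}{9} \approx 2635.1$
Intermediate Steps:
$n = -11$ ($n = -4 - 7 = -11$)
$D{\left(z \right)} = z^{3}$
$F{\left(x \right)} = \frac{11}{3} - \frac{x}{3}$ ($F{\left(x \right)} = - \frac{x - 11}{3} = - \frac{-11 + x}{3} = \frac{11}{3} - \frac{x}{3}$)
$B{\left(C \right)} = 49$ ($B{\left(C \right)} = \left(-7\right)^{2} = 49$)
$\left(F{\left(4 \right)} + B{\left(D{\left(\frac{1}{1 - 2} \right)} \right)}\right)^{2} = \left(\left(\frac{11}{3} - \frac{4}{3}\right) + 49\right)^{2} = \left(\frac{7}{3} + 49\right)^{2} = \left(\frac{154}{3}\right)^{2} = \frac{23716}{9}$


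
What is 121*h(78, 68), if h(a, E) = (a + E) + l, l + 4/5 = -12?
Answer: 80586/5 ≈ 16117.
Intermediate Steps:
l = -64/5 (l = -4/5 - 12 = -64/5 ≈ -12.800)
h(a, E) = -64/5 + E + a (h(a, E) = (a + E) - 64/5 = (E + a) - 64/5 = -64/5 + E + a)
121*h(78, 68) = 121*(-64/5 + 68 + 78) = 121*(666/5) = 80586/5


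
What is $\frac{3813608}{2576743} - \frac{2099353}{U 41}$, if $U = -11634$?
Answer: $\frac{7228561281631}{1229090950542} \approx 5.8812$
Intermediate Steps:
$\frac{3813608}{2576743} - \frac{2099353}{U 41} = \frac{3813608}{2576743} - \frac{2099353}{\left(-11634\right) 41} = 3813608 \cdot \frac{1}{2576743} - \frac{2099353}{-476994} = \frac{3813608}{2576743} - - \frac{2099353}{476994} = \frac{3813608}{2576743} + \frac{2099353}{476994} = \frac{7228561281631}{1229090950542}$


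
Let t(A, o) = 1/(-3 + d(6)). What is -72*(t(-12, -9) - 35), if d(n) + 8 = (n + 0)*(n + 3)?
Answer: 108288/43 ≈ 2518.3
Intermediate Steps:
d(n) = -8 + n*(3 + n) (d(n) = -8 + (n + 0)*(n + 3) = -8 + n*(3 + n))
t(A, o) = 1/43 (t(A, o) = 1/(-3 + (-8 + 6² + 3*6)) = 1/(-3 + (-8 + 36 + 18)) = 1/(-3 + 46) = 1/43)
-72*(t(-12, -9) - 35) = -72*(1/43 - 35) = -72*(-1504/43) = 108288/43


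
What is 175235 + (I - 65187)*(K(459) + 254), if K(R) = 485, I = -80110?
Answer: -107199248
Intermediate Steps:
175235 + (I - 65187)*(K(459) + 254) = 175235 + (-80110 - 65187)*(485 + 254) = 175235 - 145297*739 = 175235 - 107374483 = -107199248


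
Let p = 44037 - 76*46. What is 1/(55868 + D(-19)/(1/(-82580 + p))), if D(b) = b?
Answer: 1/854609 ≈ 1.1701e-6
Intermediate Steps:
p = 40541 (p = 44037 - 3496 = 40541)
1/(55868 + D(-19)/(1/(-82580 + p))) = 1/(55868 - 19/(1/(-82580 + 40541))) = 1/(55868 - 19/(1/(-42039))) = 1/(55868 - 19/(-1/42039)) = 1/(55868 - 19*(-42039)) = 1/(55868 + 798741) = 1/854609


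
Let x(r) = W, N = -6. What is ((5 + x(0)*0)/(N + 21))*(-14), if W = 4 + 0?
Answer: -14/3 ≈ -4.6667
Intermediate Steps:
W = 4
x(r) = 4
((5 + x(0)*0)/(N + 21))*(-14) = ((5 + 4*0)/(-6 + 21))*(-14) = ((5 + 0)/15)*(-14) = (5*(1/15))*(-14) = (⅓)*(-14) = -14/3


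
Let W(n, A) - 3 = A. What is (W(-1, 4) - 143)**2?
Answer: 18496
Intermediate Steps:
W(n, A) = 3 + A
(W(-1, 4) - 143)**2 = ((3 + 4) - 143)**2 = (7 - 143)**2 = (-136)**2 = 18496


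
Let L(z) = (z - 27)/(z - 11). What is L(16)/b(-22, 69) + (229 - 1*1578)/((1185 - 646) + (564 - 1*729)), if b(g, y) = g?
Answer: -3279/935 ≈ -3.5070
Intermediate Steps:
L(z) = (-27 + z)/(-11 + z)
L(16)/b(-22, 69) + (229 - 1*1578)/((1185 - 646) + (564 - 1*729)) = ((-27 + 16)/(-11 + 16))/(-22) + (229 - 1*1578)/((1185 - 646) + (564 - 1*729)) = (-11/5)*(-1/22) + (229 - 1578)/(539 + (564 - 729)) = ((⅕)*(-11))*(-1/22) - 1349/(539 - 165) = -11/5*(-1/22) - 1349/374 = ⅒ - 1349*1/374 = ⅒ - 1349/374 = -3279/935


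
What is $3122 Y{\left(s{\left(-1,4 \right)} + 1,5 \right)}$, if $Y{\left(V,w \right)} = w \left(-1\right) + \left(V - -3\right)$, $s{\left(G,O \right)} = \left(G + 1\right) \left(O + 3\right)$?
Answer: $-3122$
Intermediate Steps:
$s{\left(G,O \right)} = \left(1 + G\right) \left(3 + O\right)$
$Y{\left(V,w \right)} = 3 + V - w$ ($Y{\left(V,w \right)} = - w + \left(V + 3\right) = - w + \left(3 + V\right) = 3 + V - w$)
$3122 Y{\left(s{\left(-1,4 \right)} + 1,5 \right)} = 3122 \left(3 + \left(\left(3 + 4 + 3 \left(-1\right) - 4\right) + 1\right) - 5\right) = 3122 \left(3 + \left(\left(3 + 4 - 3 - 4\right) + 1\right) - 5\right) = 3122 \left(3 + \left(0 + 1\right) - 5\right) = 3122 \left(3 + 1 - 5\right) = 3122 \left(-1\right) = -3122$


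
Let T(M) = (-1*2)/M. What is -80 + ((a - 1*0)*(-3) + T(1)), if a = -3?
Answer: -73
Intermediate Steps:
T(M) = -2/M
-80 + ((a - 1*0)*(-3) + T(1)) = -80 + ((-3 - 1*0)*(-3) - 2/1) = -80 + ((-3 + 0)*(-3) - 2*1) = -80 + (-3*(-3) - 2) = -80 + (9 - 2) = -80 + 7 = -73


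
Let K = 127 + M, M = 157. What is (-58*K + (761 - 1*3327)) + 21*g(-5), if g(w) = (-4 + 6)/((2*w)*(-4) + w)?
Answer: -95184/5 ≈ -19037.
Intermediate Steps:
g(w) = -2/(7*w) (g(w) = 2/(-8*w + w) = 2/((-7*w)) = 2*(-1/(7*w)) = -2/(7*w))
K = 284 (K = 127 + 157 = 284)
(-58*K + (761 - 1*3327)) + 21*g(-5) = (-58*284 + (761 - 1*3327)) + 21*(-2/7/(-5)) = (-16472 + (761 - 3327)) + 21*(-2/7*(-⅕)) = (-16472 - 2566) + 21*(2/35) = -19038 + 6/5 = -95184/5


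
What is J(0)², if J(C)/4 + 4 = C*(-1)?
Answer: 256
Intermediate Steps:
J(C) = -16 - 4*C (J(C) = -16 + 4*(C*(-1)) = -16 + 4*(-C) = -16 - 4*C)
J(0)² = (-16 - 4*0)² = (-16 + 0)² = (-16)² = 256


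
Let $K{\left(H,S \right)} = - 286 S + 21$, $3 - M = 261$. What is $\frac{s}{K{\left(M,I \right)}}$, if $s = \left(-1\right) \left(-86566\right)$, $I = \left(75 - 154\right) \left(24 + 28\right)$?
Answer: $\frac{86566}{1174909} \approx 0.073679$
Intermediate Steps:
$M = -258$ ($M = 3 - 261 = -258$)
$I = -4108$ ($I = \left(-79\right) 52 = -4108$)
$K{\left(H,S \right)} = 21 - 286 S$
$s = 86566$
$\frac{s}{K{\left(M,I \right)}} = \frac{86566}{21 - -1174888} = \frac{86566}{21 + 1174888} = \frac{86566}{1174909}$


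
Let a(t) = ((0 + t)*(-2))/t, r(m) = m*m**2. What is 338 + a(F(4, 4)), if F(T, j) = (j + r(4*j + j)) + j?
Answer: 336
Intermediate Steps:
r(m) = m**3
F(T, j) = 2*j + 125*j**3 (F(T, j) = (j + (4*j + j)**3) + j = (j + (5*j)**3) + j = (j + 125*j**3) + j = 2*j + 125*j**3)
a(t) = -2 (a(t) = (t*(-2))/t = (-2*t)/t = -2)
338 + a(F(4, 4)) = 338 - 2 = 336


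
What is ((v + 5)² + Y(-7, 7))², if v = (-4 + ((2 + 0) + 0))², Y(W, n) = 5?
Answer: 7396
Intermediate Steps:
v = 4 (v = (-4 + (2 + 0))² = (-4 + 2)² = (-2)² = 4)
((v + 5)² + Y(-7, 7))² = ((4 + 5)² + 5)² = (9² + 5)² = (81 + 5)² = 86² = 7396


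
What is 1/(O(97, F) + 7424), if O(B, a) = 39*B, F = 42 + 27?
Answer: 1/11207 ≈ 8.9230e-5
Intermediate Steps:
F = 69
1/(O(97, F) + 7424) = 1/(39*97 + 7424) = 1/(3783 + 7424) = 1/11207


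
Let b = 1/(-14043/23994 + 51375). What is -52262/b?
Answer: -346355926469/129 ≈ -2.6849e+9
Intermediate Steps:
b = 258/13254599 (b = 1/(-14043*1/23994 + 51375) = 1/(-151/258 + 51375) = 1/(13254599/258) = 258/13254599 ≈ 1.9465e-5)
-52262/b = -52262/258/13254599 = -52262*13254599/258 = -346355926469/129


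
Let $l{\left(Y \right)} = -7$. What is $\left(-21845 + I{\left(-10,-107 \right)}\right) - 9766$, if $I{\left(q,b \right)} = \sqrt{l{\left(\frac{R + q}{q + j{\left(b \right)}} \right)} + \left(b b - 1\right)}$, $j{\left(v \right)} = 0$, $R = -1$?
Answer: $-31611 + \sqrt{11441} \approx -31504.0$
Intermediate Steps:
$I{\left(q,b \right)} = \sqrt{-8 + b^{2}}$ ($I{\left(q,b \right)} = \sqrt{-7 + \left(b b - 1\right)} = \sqrt{-7 + \left(b^{2} - 1\right)} = \sqrt{-7 + \left(-1 + b^{2}\right)} = \sqrt{-8 + b^{2}}$)
$\left(-21845 + I{\left(-10,-107 \right)}\right) - 9766 = \left(-21845 + \sqrt{-8 + \left(-107\right)^{2}}\right) - 9766 = \left(-21845 + \sqrt{-8 + 11449}\right) - 9766 = \left(-21845 + \sqrt{11441}\right) - 9766 = -31611 + \sqrt{11441}$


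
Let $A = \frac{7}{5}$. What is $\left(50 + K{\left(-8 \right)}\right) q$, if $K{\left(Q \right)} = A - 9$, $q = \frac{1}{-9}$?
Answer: $- \frac{212}{45} \approx -4.7111$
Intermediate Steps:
$A = \frac{7}{5}$ ($A = 7 \cdot \frac{1}{5} = \frac{7}{5} \approx 1.4$)
$q = - \frac{1}{9} \approx -0.11111$
$K{\left(Q \right)} = - \frac{38}{5}$ ($K{\left(Q \right)} = \frac{7}{5} - 9 = - \frac{38}{5}$)
$\left(50 + K{\left(-8 \right)}\right) q = \left(50 - \frac{38}{5}\right) \left(- \frac{1}{9}\right) = \frac{212}{5} \left(- \frac{1}{9}\right) = - \frac{212}{45}$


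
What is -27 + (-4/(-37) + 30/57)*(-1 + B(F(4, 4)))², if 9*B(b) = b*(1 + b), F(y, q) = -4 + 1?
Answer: -170383/6327 ≈ -26.930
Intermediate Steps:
F(y, q) = -3
B(b) = b*(1 + b)/9 (B(b) = (b*(1 + b))/9 = b*(1 + b)/9)
-27 + (-4/(-37) + 30/57)*(-1 + B(F(4, 4)))² = -27 + (-4/(-37) + 30/57)*(-1 + (⅑)*(-3)*(1 - 3))² = -27 + (-4*(-1/37) + 30*(1/57))*(-1 + (⅑)*(-3)*(-2))² = -27 + (4/37 + 10/19)*(-1 + ⅔)² = -27 + 446*(-⅓)²/703 = -27 + (446/703)*(⅑) = -27 + 446/6327 = -170383/6327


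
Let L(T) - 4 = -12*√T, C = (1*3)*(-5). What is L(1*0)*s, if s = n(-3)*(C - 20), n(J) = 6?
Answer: -840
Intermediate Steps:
C = -15 (C = 3*(-5) = -15)
s = -210 (s = 6*(-15 - 20) = 6*(-35) = -210)
L(T) = 4 - 12*√T
L(1*0)*s = (4 - 12*√(1*0))*(-210) = (4 - 12*√0)*(-210) = (4 - 12*0)*(-210) = (4 + 0)*(-210) = 4*(-210) = -840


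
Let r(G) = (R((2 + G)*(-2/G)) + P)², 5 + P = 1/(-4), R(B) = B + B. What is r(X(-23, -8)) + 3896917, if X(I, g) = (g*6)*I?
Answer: 296858077417/76176 ≈ 3.8970e+6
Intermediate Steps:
X(I, g) = 6*I*g (X(I, g) = (6*g)*I = 6*I*g)
R(B) = 2*B
P = -21/4 (P = -5 + 1/(-4) = -5 - ¼ = -21/4 ≈ -5.2500)
r(G) = (-21/4 - 4*(2 + G)/G)² (r(G) = (2*((2 + G)*(-2/G)) - 21/4)² = (2*(-2*(2 + G)/G) - 21/4)² = (-4*(2 + G)/G - 21/4)² = (-21/4 - 4*(2 + G)/G)²)
r(X(-23, -8)) + 3896917 = (32 + 37*(6*(-23)*(-8)))²/(16*(6*(-23)*(-8))²) + 3896917 = (1/16)*(32 + 37*1104)²/1104² + 3896917 = (1/16)*(1/1218816)*(32 + 40848)² + 3896917 = (1/16)*(1/1218816)*40880² + 3896917 = (1/16)*(1/1218816)*1671174400 + 3896917 = 6528025/76176 + 3896917 = 296858077417/76176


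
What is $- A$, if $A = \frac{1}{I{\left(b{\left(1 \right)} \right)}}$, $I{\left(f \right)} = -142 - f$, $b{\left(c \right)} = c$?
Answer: $\frac{1}{143} \approx 0.006993$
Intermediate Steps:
$A = - \frac{1}{143}$ ($A = \frac{1}{-142 - 1} = \frac{1}{-143} = - \frac{1}{143} \approx -0.006993$)
$- A = \left(-1\right) \left(- \frac{1}{143}\right) = \frac{1}{143}$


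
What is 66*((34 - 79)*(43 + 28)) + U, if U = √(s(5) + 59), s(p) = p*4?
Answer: -210870 + √79 ≈ -2.1086e+5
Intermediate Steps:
s(p) = 4*p
U = √79 (U = √(4*5 + 59) = √(20 + 59) = √79 ≈ 8.8882)
66*((34 - 79)*(43 + 28)) + U = 66*((34 - 79)*(43 + 28)) + √79 = 66*(-45*71) + √79 = 66*(-3195) + √79 = -210870 + √79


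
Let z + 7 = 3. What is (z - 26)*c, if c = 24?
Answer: -720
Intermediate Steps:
z = -4 (z = -7 + 3 = -4)
(z - 26)*c = (-4 - 26)*24 = -30*24 = -720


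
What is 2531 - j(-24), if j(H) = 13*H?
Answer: 2843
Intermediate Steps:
2531 - j(-24) = 2531 - 13*(-24) = 2531 - 1*(-312) = 2531 + 312 = 2843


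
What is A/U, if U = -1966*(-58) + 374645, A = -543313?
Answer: -543313/488673 ≈ -1.1118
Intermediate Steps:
U = 488673 (U = 114028 + 374645 = 488673)
A/U = -543313/488673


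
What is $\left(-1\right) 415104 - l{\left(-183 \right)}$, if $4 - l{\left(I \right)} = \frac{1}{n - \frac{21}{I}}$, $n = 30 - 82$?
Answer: $- \frac{1313816881}{3165} \approx -4.1511 \cdot 10^{5}$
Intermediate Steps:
$n = -52$ ($n = 30 - 82 = -52$)
$l{\left(I \right)} = 4 - \frac{1}{-52 - \frac{21}{I}}$
$\left(-1\right) 415104 - l{\left(-183 \right)} = \left(-1\right) 415104 - \frac{84 + 209 \left(-183\right)}{21 + 52 \left(-183\right)} = -415104 - \frac{84 - 38247}{21 - 9516} = -415104 - \frac{1}{-9495} \left(-38163\right) = -415104 - \left(- \frac{1}{9495}\right) \left(-38163\right) = -415104 - \frac{12721}{3165} = - \frac{1313816881}{3165}$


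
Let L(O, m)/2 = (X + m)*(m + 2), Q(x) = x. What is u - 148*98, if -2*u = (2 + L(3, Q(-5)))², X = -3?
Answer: -15754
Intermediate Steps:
L(O, m) = 2*(-3 + m)*(2 + m) (L(O, m) = 2*((-3 + m)*(m + 2)) = 2*((-3 + m)*(2 + m)) = 2*(-3 + m)*(2 + m))
u = -1250 (u = -(2 + (-12 - 2*(-5) + 2*(-5)²))²/2 = -(2 + (-12 + 10 + 2*25))²/2 = -(2 + (-12 + 10 + 50))²/2 = -(2 + 48)²/2 = -½*50² = -½*2500 = -1250)
u - 148*98 = -1250 - 148*98 = -1250 - 14504 = -15754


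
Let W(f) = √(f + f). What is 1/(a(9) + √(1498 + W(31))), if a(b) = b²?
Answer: 1/(81 + √(1498 + √62)) ≈ 0.0083469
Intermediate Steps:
W(f) = √2*√f (W(f) = √(2*f) = √2*√f)
1/(a(9) + √(1498 + W(31))) = 1/(9² + √(1498 + √2*√31)) = 1/(81 + √(1498 + √62))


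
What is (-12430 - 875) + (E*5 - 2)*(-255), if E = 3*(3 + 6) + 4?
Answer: -52320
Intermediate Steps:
E = 31 (E = 3*9 + 4 = 27 + 4 = 31)
(-12430 - 875) + (E*5 - 2)*(-255) = (-12430 - 875) + (31*5 - 2)*(-255) = -13305 + (155 - 2)*(-255) = -13305 + 153*(-255) = -13305 - 39015 = -52320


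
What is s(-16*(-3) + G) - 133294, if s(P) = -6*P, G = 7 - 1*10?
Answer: -133564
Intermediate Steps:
G = -3 (G = 7 - 10 = -3)
s(-16*(-3) + G) - 133294 = -6*(-16*(-3) - 3) - 133294 = -6*(48 - 3) - 133294 = -6*45 - 133294 = -270 - 133294 = -133564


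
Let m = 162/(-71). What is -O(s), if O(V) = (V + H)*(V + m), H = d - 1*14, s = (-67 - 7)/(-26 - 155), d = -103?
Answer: -507907004/2326031 ≈ -218.36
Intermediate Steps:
m = -162/71 (m = 162*(-1/71) = -162/71 ≈ -2.2817)
s = 74/181 (s = -74/(-181) = -74*(-1/181) = 74/181 ≈ 0.40884)
H = -117 (H = -103 - 1*14 = -103 - 14 = -117)
O(V) = (-117 + V)*(-162/71 + V) (O(V) = (V - 117)*(V - 162/71) = (-117 + V)*(-162/71 + V))
-O(s) = -(18954/71 + (74/181)**2 - 8469/71*74/181) = -(18954/71 + 5476/32761 - 626706/12851) = -1*507907004/2326031 = -507907004/2326031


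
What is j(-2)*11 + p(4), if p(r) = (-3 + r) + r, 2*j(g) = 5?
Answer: 65/2 ≈ 32.500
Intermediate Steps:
j(g) = 5/2 (j(g) = (½)*5 = 5/2)
p(r) = -3 + 2*r
j(-2)*11 + p(4) = (5/2)*11 + (-3 + 2*4) = 55/2 + (-3 + 8) = 55/2 + 5 = 65/2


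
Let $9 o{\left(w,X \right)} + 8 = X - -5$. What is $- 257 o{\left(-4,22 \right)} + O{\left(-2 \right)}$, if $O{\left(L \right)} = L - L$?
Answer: $- \frac{4883}{9} \approx -542.56$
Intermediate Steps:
$o{\left(w,X \right)} = - \frac{1}{3} + \frac{X}{9}$ ($o{\left(w,X \right)} = - \frac{8}{9} + \frac{X - -5}{9} = - \frac{8}{9} + \frac{X + 5}{9} = - \frac{8}{9} + \frac{5 + X}{9} = - \frac{8}{9} + \left(\frac{5}{9} + \frac{X}{9}\right) = - \frac{1}{3} + \frac{X}{9}$)
$O{\left(L \right)} = 0$
$- 257 o{\left(-4,22 \right)} + O{\left(-2 \right)} = - 257 \left(- \frac{1}{3} + \frac{1}{9} \cdot 22\right) + 0 = - 257 \left(- \frac{1}{3} + \frac{22}{9}\right) + 0 = \left(-257\right) \frac{19}{9} + 0 = - \frac{4883}{9} + 0 = - \frac{4883}{9}$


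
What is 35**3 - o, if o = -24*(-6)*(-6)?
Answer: 43739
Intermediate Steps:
o = -864 (o = 144*(-6) = -864)
35**3 - o = 35**3 - 1*(-864) = 42875 + 864 = 43739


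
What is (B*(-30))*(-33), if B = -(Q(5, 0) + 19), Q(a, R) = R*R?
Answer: -18810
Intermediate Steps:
Q(a, R) = R²
B = -19 (B = -(0² + 19) = -(0 + 19) = -1*19 = -19)
(B*(-30))*(-33) = -19*(-30)*(-33) = 570*(-33) = -18810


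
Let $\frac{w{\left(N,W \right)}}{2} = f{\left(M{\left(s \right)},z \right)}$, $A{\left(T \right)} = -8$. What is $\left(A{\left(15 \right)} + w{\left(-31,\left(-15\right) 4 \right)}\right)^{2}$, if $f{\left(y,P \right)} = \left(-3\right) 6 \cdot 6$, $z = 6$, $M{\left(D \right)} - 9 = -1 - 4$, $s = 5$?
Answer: $50176$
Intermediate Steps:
$M{\left(D \right)} = 4$ ($M{\left(D \right)} = 9 - 5 = 4$)
$f{\left(y,P \right)} = -108$ ($f{\left(y,P \right)} = \left(-18\right) 6 = -108$)
$w{\left(N,W \right)} = -216$ ($w{\left(N,W \right)} = 2 \left(-108\right) = -216$)
$\left(A{\left(15 \right)} + w{\left(-31,\left(-15\right) 4 \right)}\right)^{2} = \left(-8 - 216\right)^{2} = \left(-224\right)^{2} = 50176$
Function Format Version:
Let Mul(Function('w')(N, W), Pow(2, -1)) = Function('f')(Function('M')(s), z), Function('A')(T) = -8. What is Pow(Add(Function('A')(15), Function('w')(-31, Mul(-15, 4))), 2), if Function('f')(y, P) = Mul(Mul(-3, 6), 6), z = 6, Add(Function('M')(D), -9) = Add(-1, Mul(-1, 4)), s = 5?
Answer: 50176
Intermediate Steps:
Function('M')(D) = 4 (Function('M')(D) = Add(9, Add(-1, Mul(-1, 4))) = Add(9, Add(-1, -4)) = Add(9, -5) = 4)
Function('f')(y, P) = -108 (Function('f')(y, P) = Mul(-18, 6) = -108)
Function('w')(N, W) = -216 (Function('w')(N, W) = Mul(2, -108) = -216)
Pow(Add(Function('A')(15), Function('w')(-31, Mul(-15, 4))), 2) = Pow(Add(-8, -216), 2) = Pow(-224, 2) = 50176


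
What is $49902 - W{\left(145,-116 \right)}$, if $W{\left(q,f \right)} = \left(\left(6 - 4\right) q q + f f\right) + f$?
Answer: $-5488$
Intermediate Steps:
$W{\left(q,f \right)} = f + f^{2} + 2 q^{2}$ ($W{\left(q,f \right)} = \left(2 q q + f^{2}\right) + f = \left(2 q^{2} + f^{2}\right) + f = \left(f^{2} + 2 q^{2}\right) + f = f + f^{2} + 2 q^{2}$)
$49902 - W{\left(145,-116 \right)} = 49902 - \left(-116 + \left(-116\right)^{2} + 2 \cdot 145^{2}\right) = 49902 - \left(-116 + 13456 + 2 \cdot 21025\right) = 49902 - \left(-116 + 13456 + 42050\right) = 49902 - 55390 = -5488$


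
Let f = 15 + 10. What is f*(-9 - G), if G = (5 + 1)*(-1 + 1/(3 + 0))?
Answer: -125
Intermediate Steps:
f = 25
G = -4 (G = 6*(-1 + 1/3) = 6*(-1 + ⅓) = 6*(-⅔) = -4)
f*(-9 - G) = 25*(-9 - 1*(-4)) = 25*(-9 + 4) = 25*(-5) = -125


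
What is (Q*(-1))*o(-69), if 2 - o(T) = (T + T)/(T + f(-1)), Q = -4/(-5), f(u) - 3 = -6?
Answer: -1/15 ≈ -0.066667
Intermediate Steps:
f(u) = -3 (f(u) = 3 - 6 = -3)
Q = 4/5 (Q = -4*(-1/5) = 4/5 ≈ 0.80000)
o(T) = 2 - 2*T/(-3 + T) (o(T) = 2 - (T + T)/(T - 3) = 2 - 2*T/(-3 + T))
(Q*(-1))*o(-69) = ((4/5)*(-1))*(-6/(-3 - 69)) = -(-24)/(5*(-72)) = -(-24)*(-1)/(5*72) = -4/5*1/12 = -1/15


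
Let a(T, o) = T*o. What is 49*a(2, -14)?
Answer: -1372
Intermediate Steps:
49*a(2, -14) = 49*(2*(-14)) = 49*(-28) = -1372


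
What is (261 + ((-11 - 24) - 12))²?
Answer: 45796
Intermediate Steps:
(261 + ((-11 - 24) - 12))² = (261 + (-35 - 12))² = (261 - 47)² = 214² = 45796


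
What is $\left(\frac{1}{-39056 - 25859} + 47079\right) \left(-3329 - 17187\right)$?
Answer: $- \frac{62699630454544}{64915} \approx -9.6587 \cdot 10^{8}$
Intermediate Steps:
$\left(\frac{1}{-39056 - 25859} + 47079\right) \left(-3329 - 17187\right) = \left(\frac{1}{-64915} + 47079\right) \left(-20516\right) = \left(- \frac{1}{64915} + 47079\right) \left(-20516\right) = \frac{3056133284}{64915} \left(-20516\right) = - \frac{62699630454544}{64915}$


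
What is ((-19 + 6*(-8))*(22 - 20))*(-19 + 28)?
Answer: -1206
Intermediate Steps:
((-19 + 6*(-8))*(22 - 20))*(-19 + 28) = ((-19 - 48)*2)*9 = -67*2*9 = -134*9 = -1206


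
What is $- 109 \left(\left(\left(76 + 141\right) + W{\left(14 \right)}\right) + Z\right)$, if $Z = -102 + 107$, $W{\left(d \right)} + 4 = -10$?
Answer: $-22672$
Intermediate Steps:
$W{\left(d \right)} = -14$ ($W{\left(d \right)} = -4 - 10 = -14$)
$Z = 5$
$- 109 \left(\left(\left(76 + 141\right) + W{\left(14 \right)}\right) + Z\right) = - 109 \left(\left(\left(76 + 141\right) - 14\right) + 5\right) = - 109 \left(\left(217 - 14\right) + 5\right) = - 109 \left(203 + 5\right) = \left(-109\right) 208 = -22672$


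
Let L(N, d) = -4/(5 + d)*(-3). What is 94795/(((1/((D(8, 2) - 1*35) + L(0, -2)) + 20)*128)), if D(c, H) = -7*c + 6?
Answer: 7678395/207232 ≈ 37.052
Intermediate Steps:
D(c, H) = 6 - 7*c
L(N, d) = 12/(5 + d)
94795/(((1/((D(8, 2) - 1*35) + L(0, -2)) + 20)*128)) = 94795/(((1/(((6 - 7*8) - 1*35) + 12/(5 - 2)) + 20)*128)) = 94795/(((1/(((6 - 56) - 35) + 12/3) + 20)*128)) = 94795/(((1/((-50 - 35) + 12*(⅓)) + 20)*128)) = 94795/(((1/(-85 + 4) + 20)*128)) = 94795/(((1/(-81) + 20)*128)) = 94795/(((-1/81 + 20)*128)) = 94795/(((1619/81)*128)) = 94795/(207232/81) = 94795*(81/207232) = 7678395/207232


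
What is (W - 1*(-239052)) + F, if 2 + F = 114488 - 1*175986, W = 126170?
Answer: 303722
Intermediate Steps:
F = -61500 (F = -2 + (114488 - 1*175986) = -2 + (114488 - 175986) = -2 - 61498 = -61500)
(W - 1*(-239052)) + F = (126170 - 1*(-239052)) - 61500 = (126170 + 239052) - 61500 = 365222 - 61500 = 303722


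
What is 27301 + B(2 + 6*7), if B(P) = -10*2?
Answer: 27281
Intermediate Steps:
B(P) = -20
27301 + B(2 + 6*7) = 27301 - 20 = 27281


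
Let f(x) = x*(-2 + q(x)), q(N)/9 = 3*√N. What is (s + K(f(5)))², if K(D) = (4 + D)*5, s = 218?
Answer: 2313469 + 253800*√5 ≈ 2.8810e+6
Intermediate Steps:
q(N) = 27*√N (q(N) = 9*(3*√N) = 27*√N)
f(x) = x*(-2 + 27*√x)
K(D) = 20 + 5*D
(s + K(f(5)))² = (218 + (20 + 5*(5*(-2 + 27*√5))))² = (218 + (20 + 5*(-10 + 135*√5)))² = (218 + (20 + (-50 + 675*√5)))² = (218 + (-30 + 675*√5))² = (188 + 675*√5)²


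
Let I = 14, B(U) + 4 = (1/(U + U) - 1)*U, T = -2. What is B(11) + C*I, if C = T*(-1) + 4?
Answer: 139/2 ≈ 69.500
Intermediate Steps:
B(U) = -4 + U*(-1 + 1/(2*U)) (B(U) = -4 + (1/(U + U) - 1)*U = -4 + (1/(2*U) - 1)*U = -4 + (-1 + 1/(2*U))*U = -4 + U*(-1 + 1/(2*U)))
C = 6 (C = -2*(-1) + 4 = 2 + 4 = 6)
B(11) + C*I = (-7/2 - 1*11) + 6*14 = (-7/2 - 11) + 84 = -29/2 + 84 = 139/2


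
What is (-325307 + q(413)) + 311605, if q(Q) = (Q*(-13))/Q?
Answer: -13715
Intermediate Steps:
q(Q) = -13 (q(Q) = (-13*Q)/Q = -13)
(-325307 + q(413)) + 311605 = (-325307 - 13) + 311605 = -325320 + 311605 = -13715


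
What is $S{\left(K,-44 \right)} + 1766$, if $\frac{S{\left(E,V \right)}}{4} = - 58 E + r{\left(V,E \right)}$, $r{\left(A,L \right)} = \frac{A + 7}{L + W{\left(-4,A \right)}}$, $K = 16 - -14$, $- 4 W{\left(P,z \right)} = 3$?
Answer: $- \frac{608290}{117} \approx -5199.1$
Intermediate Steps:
$W{\left(P,z \right)} = - \frac{3}{4}$ ($W{\left(P,z \right)} = \left(- \frac{1}{4}\right) 3 = - \frac{3}{4}$)
$K = 30$ ($K = 16 + 14 = 30$)
$r{\left(A,L \right)} = \frac{7 + A}{- \frac{3}{4} + L}$ ($r{\left(A,L \right)} = \frac{A + 7}{L - \frac{3}{4}} = \frac{7 + A}{- \frac{3}{4} + L}$)
$S{\left(E,V \right)} = - 232 E + \frac{16 \left(7 + V\right)}{-3 + 4 E}$ ($S{\left(E,V \right)} = 4 \left(- 58 E + \frac{4 \left(7 + V\right)}{-3 + 4 E}\right) = - 232 E + \frac{16 \left(7 + V\right)}{-3 + 4 E}$)
$S{\left(K,-44 \right)} + 1766 = \frac{8 \left(14 + 2 \left(-44\right) - 870 \left(-3 + 4 \cdot 30\right)\right)}{-3 + 4 \cdot 30} + 1766 = \frac{8 \left(14 - 88 - 870 \left(-3 + 120\right)\right)}{-3 + 120} + 1766 = \frac{8 \left(14 - 88 - 870 \cdot 117\right)}{117} + 1766 = 8 \cdot \frac{1}{117} \left(14 - 88 - 101790\right) + 1766 = 8 \cdot \frac{1}{117} \left(-101864\right) + 1766 = - \frac{814912}{117} + 1766 = - \frac{608290}{117}$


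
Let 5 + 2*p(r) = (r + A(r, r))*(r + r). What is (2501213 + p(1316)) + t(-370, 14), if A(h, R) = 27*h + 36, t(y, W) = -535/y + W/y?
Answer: 9442502843/185 ≈ 5.1041e+7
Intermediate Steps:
A(h, R) = 36 + 27*h
p(r) = -5/2 + r*(36 + 28*r) (p(r) = -5/2 + ((r + (36 + 27*r))*(r + r))/2 = -5/2 + ((36 + 28*r)*(2*r))/2 = -5/2 + (2*r*(36 + 28*r))/2 = -5/2 + r*(36 + 28*r))
(2501213 + p(1316)) + t(-370, 14) = (2501213 + (-5/2 + 28*1316² + 36*1316)) + (-535 + 14)/(-370) = (2501213 + (-5/2 + 28*1731856 + 47376)) - 1/370*(-521) = (2501213 + (-5/2 + 48491968 + 47376)) + 521/370 = (2501213 + 97078683/2) + 521/370 = 102081109/2 + 521/370 = 9442502843/185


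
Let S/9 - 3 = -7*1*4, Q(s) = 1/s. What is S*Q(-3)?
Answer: 75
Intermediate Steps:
S = -225 (S = 27 + 9*(-7*1*4) = 27 + 9*(-7*4) = 27 + 9*(-28) = 27 - 252 = -225)
S*Q(-3) = -225/(-3) = -225*(-⅓) = 75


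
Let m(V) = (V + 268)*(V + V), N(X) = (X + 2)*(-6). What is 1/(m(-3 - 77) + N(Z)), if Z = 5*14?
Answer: -1/30512 ≈ -3.2774e-5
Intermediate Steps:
Z = 70
N(X) = -12 - 6*X (N(X) = (2 + X)*(-6) = -12 - 6*X)
m(V) = 2*V*(268 + V) (m(V) = (268 + V)*(2*V) = 2*V*(268 + V))
1/(m(-3 - 77) + N(Z)) = 1/(2*(-3 - 77)*(268 + (-3 - 77)) + (-12 - 6*70)) = 1/(2*(-80)*(268 - 80) + (-12 - 420)) = 1/(2*(-80)*188 - 432) = 1/(-30080 - 432) = 1/(-30512) = -1/30512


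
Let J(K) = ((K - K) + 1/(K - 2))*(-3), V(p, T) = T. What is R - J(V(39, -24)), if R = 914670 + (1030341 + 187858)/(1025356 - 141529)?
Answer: 21018690116033/22979502 ≈ 9.1467e+5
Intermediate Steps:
R = 808411260289/883827 (R = 914670 + 1218199/883827 = 808411260289/883827 ≈ 9.1467e+5)
J(K) = -3/(-2 + K) (J(K) = (0 + 1/(-2 + K))*(-3) = -3/(-2 + K))
R - J(V(39, -24)) = 808411260289/883827 - (-3)/(-2 - 24) = 808411260289/883827 - (-3)/(-26) = 808411260289/883827 - (-3)*(-1)/26 = 808411260289/883827 - 1*3/26 = 808411260289/883827 - 3/26 = 21018690116033/22979502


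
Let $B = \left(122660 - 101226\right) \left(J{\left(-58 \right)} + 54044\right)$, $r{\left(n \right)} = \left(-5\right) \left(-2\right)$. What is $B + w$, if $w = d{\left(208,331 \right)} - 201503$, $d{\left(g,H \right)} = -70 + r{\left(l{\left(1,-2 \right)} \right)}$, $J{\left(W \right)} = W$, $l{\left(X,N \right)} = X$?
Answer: $1156934361$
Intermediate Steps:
$r{\left(n \right)} = 10$
$d{\left(g,H \right)} = -60$ ($d{\left(g,H \right)} = -70 + 10 = -60$)
$B = 1157135924$ ($B = \left(122660 - 101226\right) \left(-58 + 54044\right) = 21434 \cdot 53986 = 1157135924$)
$w = -201563$ ($w = -60 - 201503 = -201563$)
$B + w = 1157135924 - 201563 = 1156934361$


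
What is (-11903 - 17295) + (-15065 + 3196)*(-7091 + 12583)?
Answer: -65213746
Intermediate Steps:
(-11903 - 17295) + (-15065 + 3196)*(-7091 + 12583) = -29198 - 11869*5492 = -29198 - 65184548 = -65213746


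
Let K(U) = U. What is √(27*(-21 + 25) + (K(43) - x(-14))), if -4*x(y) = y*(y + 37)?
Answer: √282/2 ≈ 8.3964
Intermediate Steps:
x(y) = -y*(37 + y)/4 (x(y) = -y*(y + 37)/4 = -y*(37 + y)/4)
√(27*(-21 + 25) + (K(43) - x(-14))) = √(27*(-21 + 25) + (43 - (-1)*(-14)*(37 - 14)/4)) = √(27*4 + (43 - (-1)*(-14)*23/4)) = √(108 + (43 - 1*161/2)) = √(108 + (43 - 161/2)) = √(108 - 75/2) = √(141/2) = √282/2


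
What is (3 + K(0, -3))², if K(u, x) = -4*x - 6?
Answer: 81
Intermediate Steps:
K(u, x) = -6 - 4*x
(3 + K(0, -3))² = (3 + (-6 - 4*(-3)))² = (3 + (-6 + 12))² = (3 + 6)² = 9² = 81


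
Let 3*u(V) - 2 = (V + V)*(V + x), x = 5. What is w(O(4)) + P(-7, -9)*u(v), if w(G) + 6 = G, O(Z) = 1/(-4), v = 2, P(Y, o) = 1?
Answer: 15/4 ≈ 3.7500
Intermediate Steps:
O(Z) = -1/4
w(G) = -6 + G
u(V) = 2/3 + 2*V*(5 + V)/3 (u(V) = 2/3 + ((V + V)*(V + 5))/3 = 2/3 + ((2*V)*(5 + V))/3 = 2/3 + (2*V*(5 + V))/3 = 2/3 + 2*V*(5 + V)/3)
w(O(4)) + P(-7, -9)*u(v) = (-6 - 1/4) + 1*(2/3 + (2/3)*2**2 + (10/3)*2) = -25/4 + 1*(2/3 + (2/3)*4 + 20/3) = -25/4 + 1*(2/3 + 8/3 + 20/3) = -25/4 + 1*10 = -25/4 + 10 = 15/4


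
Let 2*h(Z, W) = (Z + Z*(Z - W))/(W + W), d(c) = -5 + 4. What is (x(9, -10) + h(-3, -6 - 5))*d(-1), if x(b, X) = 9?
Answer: -423/44 ≈ -9.6136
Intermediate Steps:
d(c) = -1
h(Z, W) = (Z + Z*(Z - W))/(4*W) (h(Z, W) = ((Z + Z*(Z - W))/(W + W))/2 = ((Z + Z*(Z - W))/((2*W)))/2 = ((Z + Z*(Z - W))*(1/(2*W)))/2 = ((Z + Z*(Z - W))/(2*W))/2 = (Z + Z*(Z - W))/(4*W))
(x(9, -10) + h(-3, -6 - 5))*d(-1) = (9 + (1/4)*(-3)*(1 - 3 - (-6 - 5))/(-6 - 5))*(-1) = (9 + (1/4)*(-3)*(1 - 3 - 1*(-11))/(-11))*(-1) = (9 + (1/4)*(-3)*(-1/11)*(1 - 3 + 11))*(-1) = (9 + (1/4)*(-3)*(-1/11)*9)*(-1) = (9 + 27/44)*(-1) = (423/44)*(-1) = -423/44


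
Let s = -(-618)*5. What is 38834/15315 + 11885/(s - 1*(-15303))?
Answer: 298764179/93896265 ≈ 3.1819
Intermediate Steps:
s = 3090 (s = -618*(-5) = 3090)
38834/15315 + 11885/(s - 1*(-15303)) = 38834/15315 + 11885/(3090 - 1*(-15303)) = 38834*(1/15315) + 11885/(3090 + 15303) = 38834/15315 + 11885/18393 = 298764179/93896265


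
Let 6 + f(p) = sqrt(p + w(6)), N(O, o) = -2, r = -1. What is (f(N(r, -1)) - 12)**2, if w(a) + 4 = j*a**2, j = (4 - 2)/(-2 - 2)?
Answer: 300 - 72*I*sqrt(6) ≈ 300.0 - 176.36*I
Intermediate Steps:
j = -1/2 (j = 2/(-4) = 2*(-1/4) = -1/2 ≈ -0.50000)
w(a) = -4 - a**2/2
f(p) = -6 + sqrt(-22 + p) (f(p) = -6 + sqrt(p + (-4 - 1/2*6**2)) = -6 + sqrt(p + (-4 - 1/2*36)) = -6 + sqrt(p + (-4 - 18)) = -6 + sqrt(p - 22) = -6 + sqrt(-22 + p))
(f(N(r, -1)) - 12)**2 = ((-6 + sqrt(-22 - 2)) - 12)**2 = ((-6 + sqrt(-24)) - 12)**2 = ((-6 + 2*I*sqrt(6)) - 12)**2 = (-18 + 2*I*sqrt(6))**2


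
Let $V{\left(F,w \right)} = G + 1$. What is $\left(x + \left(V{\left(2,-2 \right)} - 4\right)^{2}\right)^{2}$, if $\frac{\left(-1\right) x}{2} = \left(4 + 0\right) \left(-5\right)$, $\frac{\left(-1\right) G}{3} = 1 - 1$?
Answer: $2401$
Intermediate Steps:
$G = 0$ ($G = - 3 \left(1 - 1\right) = \left(-3\right) 0 = 0$)
$V{\left(F,w \right)} = 1$ ($V{\left(F,w \right)} = 0 + 1 = 1$)
$x = 40$ ($x = - 2 \left(4 + 0\right) \left(-5\right) = - 2 \cdot 4 \left(-5\right) = \left(-2\right) \left(-20\right) = 40$)
$\left(x + \left(V{\left(2,-2 \right)} - 4\right)^{2}\right)^{2} = \left(40 + \left(1 - 4\right)^{2}\right)^{2} = \left(40 + \left(-3\right)^{2}\right)^{2} = \left(40 + 9\right)^{2} = 49^{2} = 2401$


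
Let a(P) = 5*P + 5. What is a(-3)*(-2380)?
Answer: 23800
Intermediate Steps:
a(P) = 5 + 5*P
a(-3)*(-2380) = (5 + 5*(-3))*(-2380) = (5 - 15)*(-2380) = -10*(-2380) = 23800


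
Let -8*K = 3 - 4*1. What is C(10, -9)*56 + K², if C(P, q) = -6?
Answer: -21503/64 ≈ -335.98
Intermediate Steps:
K = ⅛ (K = -(3 - 4*1)/8 = -(3 - 4)/8 = -⅛*(-1) = ⅛ ≈ 0.12500)
C(10, -9)*56 + K² = -6*56 + (⅛)² = -336 + 1/64 = -21503/64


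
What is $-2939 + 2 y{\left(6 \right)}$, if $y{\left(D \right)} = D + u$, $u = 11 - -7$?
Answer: $-2891$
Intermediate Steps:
$u = 18$ ($u = 11 + 7 = 18$)
$y{\left(D \right)} = 18 + D$ ($y{\left(D \right)} = D + 18 = 18 + D$)
$-2939 + 2 y{\left(6 \right)} = -2939 + 2 \left(18 + 6\right) = -2939 + 2 \cdot 24 = -2939 + 48 = -2891$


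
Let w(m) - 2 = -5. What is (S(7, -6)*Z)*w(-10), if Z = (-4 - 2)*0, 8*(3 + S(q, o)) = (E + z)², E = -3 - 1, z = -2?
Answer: 0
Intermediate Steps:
w(m) = -3 (w(m) = 2 - 5 = -3)
E = -4
S(q, o) = 3/2 (S(q, o) = -3 + (-4 - 2)²/8 = -3 + (⅛)*(-6)² = -3 + (⅛)*36 = -3 + 9/2 = 3/2)
Z = 0 (Z = -6*0 = 0)
(S(7, -6)*Z)*w(-10) = ((3/2)*0)*(-3) = 0*(-3) = 0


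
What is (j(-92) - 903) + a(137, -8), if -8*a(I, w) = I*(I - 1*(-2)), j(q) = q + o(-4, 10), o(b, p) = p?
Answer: -26923/8 ≈ -3365.4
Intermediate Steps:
j(q) = 10 + q (j(q) = q + 10 = 10 + q)
a(I, w) = -I*(2 + I)/8 (a(I, w) = -I*(I - 1*(-2))/8 = -I*(I + 2)/8 = -I*(2 + I)/8)
(j(-92) - 903) + a(137, -8) = ((10 - 92) - 903) - ⅛*137*(2 + 137) = (-82 - 903) - ⅛*137*139 = -985 - 19043/8 = -26923/8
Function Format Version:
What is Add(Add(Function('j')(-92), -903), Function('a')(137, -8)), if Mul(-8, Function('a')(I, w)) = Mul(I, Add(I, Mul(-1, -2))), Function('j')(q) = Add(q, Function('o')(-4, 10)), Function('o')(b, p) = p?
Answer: Rational(-26923, 8) ≈ -3365.4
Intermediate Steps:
Function('j')(q) = Add(10, q) (Function('j')(q) = Add(q, 10) = Add(10, q))
Function('a')(I, w) = Mul(Rational(-1, 8), I, Add(2, I)) (Function('a')(I, w) = Mul(Rational(-1, 8), Mul(I, Add(I, Mul(-1, -2)))) = Mul(Rational(-1, 8), Mul(I, Add(I, 2))) = Mul(Rational(-1, 8), Mul(I, Add(2, I))) = Mul(Rational(-1, 8), I, Add(2, I)))
Add(Add(Function('j')(-92), -903), Function('a')(137, -8)) = Add(Add(Add(10, -92), -903), Mul(Rational(-1, 8), 137, Add(2, 137))) = Add(Add(-82, -903), Mul(Rational(-1, 8), 137, 139)) = Add(-985, Rational(-19043, 8)) = Rational(-26923, 8)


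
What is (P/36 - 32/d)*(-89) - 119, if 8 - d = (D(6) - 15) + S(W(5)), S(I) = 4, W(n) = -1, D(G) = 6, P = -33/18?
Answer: 293743/2808 ≈ 104.61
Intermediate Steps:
P = -11/6 (P = -33*1/18 = -11/6 ≈ -1.8333)
d = 13 (d = 8 - ((6 - 15) + 4) = 8 - (-9 + 4) = 8 - 1*(-5) = 8 + 5 = 13)
(P/36 - 32/d)*(-89) - 119 = (-11/6/36 - 32/13)*(-89) - 119 = (-11/6*1/36 - 32*1/13)*(-89) - 119 = (-11/216 - 32/13)*(-89) - 119 = -7055/2808*(-89) - 119 = 627895/2808 - 119 = 293743/2808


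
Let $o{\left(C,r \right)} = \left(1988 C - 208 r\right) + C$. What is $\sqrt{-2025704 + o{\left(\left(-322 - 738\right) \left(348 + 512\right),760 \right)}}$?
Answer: $2 i \sqrt{453839046} \approx 42607.0 i$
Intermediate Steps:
$o{\left(C,r \right)} = - 208 r + 1989 C$ ($o{\left(C,r \right)} = \left(- 208 r + 1988 C\right) + C = - 208 r + 1989 C$)
$\sqrt{-2025704 + o{\left(\left(-322 - 738\right) \left(348 + 512\right),760 \right)}} = \sqrt{-2025704 + \left(\left(-208\right) 760 + 1989 \left(-322 - 738\right) \left(348 + 512\right)\right)} = \sqrt{-2025704 + \left(-158080 + 1989 \left(\left(-1060\right) 860\right)\right)} = \sqrt{-2025704 + \left(-158080 + 1989 \left(-911600\right)\right)} = \sqrt{-2025704 - 1813330480} = \sqrt{-1815356184} = 2 i \sqrt{453839046}$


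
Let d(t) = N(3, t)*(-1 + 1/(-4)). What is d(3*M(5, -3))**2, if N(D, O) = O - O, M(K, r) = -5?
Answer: 0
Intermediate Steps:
N(D, O) = 0
d(t) = 0 (d(t) = 0*(-1 + 1/(-4)) = 0*(-1 - 1/4) = 0*(-5/4) = 0)
d(3*M(5, -3))**2 = 0**2 = 0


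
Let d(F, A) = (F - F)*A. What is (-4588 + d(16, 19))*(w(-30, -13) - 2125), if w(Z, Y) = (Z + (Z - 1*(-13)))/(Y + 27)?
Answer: 68354318/7 ≈ 9.7649e+6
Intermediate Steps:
w(Z, Y) = (13 + 2*Z)/(27 + Y) (w(Z, Y) = (Z + (Z + 13))/(27 + Y) = (Z + (13 + Z))/(27 + Y) = (13 + 2*Z)/(27 + Y))
d(F, A) = 0 (d(F, A) = 0*A = 0)
(-4588 + d(16, 19))*(w(-30, -13) - 2125) = (-4588 + 0)*((13 + 2*(-30))/(27 - 13) - 2125) = -4588*((13 - 60)/14 - 2125) = -4588*((1/14)*(-47) - 2125) = -4588*(-47/14 - 2125) = -4588*(-29797/14) = 68354318/7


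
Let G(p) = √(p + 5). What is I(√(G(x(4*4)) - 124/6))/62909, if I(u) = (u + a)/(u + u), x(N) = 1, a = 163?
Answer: 1/125818 - 163*I*√3/(125818*√(62 - 3*√6)) ≈ 7.948e-6 - 0.00030353*I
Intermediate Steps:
G(p) = √(5 + p)
I(u) = (163 + u)/(2*u) (I(u) = (u + 163)/(u + u) = (163 + u)/((2*u)) = (163 + u)*(1/(2*u)) = (163 + u)/(2*u))
I(√(G(x(4*4)) - 124/6))/62909 = ((163 + √(√(5 + 1) - 124/6))/(2*(√(√(5 + 1) - 124/6))))/62909 = ((163 + √(√6 - 124*⅙))/(2*(√(√6 - 124*⅙))))*(1/62909) = ((163 + √(√6 - 62/3))/(2*(√(√6 - 62/3))))*(1/62909) = ((163 + √(-62/3 + √6))/(2*(√(-62/3 + √6))))*(1/62909) = ((163 + √(-62/3 + √6))/(2*√(-62/3 + √6)))*(1/62909) = (163 + √(-62/3 + √6))/(125818*√(-62/3 + √6))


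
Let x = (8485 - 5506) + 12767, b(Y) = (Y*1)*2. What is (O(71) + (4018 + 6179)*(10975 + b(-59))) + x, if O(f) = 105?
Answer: 110724680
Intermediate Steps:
b(Y) = 2*Y (b(Y) = Y*2 = 2*Y)
x = 15746 (x = 2979 + 12767 = 15746)
(O(71) + (4018 + 6179)*(10975 + b(-59))) + x = (105 + (4018 + 6179)*(10975 + 2*(-59))) + 15746 = (105 + 10197*(10975 - 118)) + 15746 = (105 + 10197*10857) + 15746 = (105 + 110708829) + 15746 = 110708934 + 15746 = 110724680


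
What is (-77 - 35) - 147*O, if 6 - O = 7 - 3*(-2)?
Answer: 917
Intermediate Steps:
O = -7 (O = 6 - (7 - 3*(-2)) = 6 - (7 + 6) = 6 - 1*13 = 6 - 13 = -7)
(-77 - 35) - 147*O = (-77 - 35) - 147*(-7) = -112 + 1029 = 917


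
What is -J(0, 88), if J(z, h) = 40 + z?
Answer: -40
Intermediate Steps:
-J(0, 88) = -(40 + 0) = -1*40 = -40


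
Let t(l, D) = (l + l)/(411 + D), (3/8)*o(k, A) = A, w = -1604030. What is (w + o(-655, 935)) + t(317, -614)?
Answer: -975337732/609 ≈ -1.6015e+6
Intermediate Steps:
o(k, A) = 8*A/3
t(l, D) = 2*l/(411 + D) (t(l, D) = (2*l)/(411 + D) = 2*l/(411 + D))
(w + o(-655, 935)) + t(317, -614) = (-1604030 + (8/3)*935) + 2*317/(411 - 614) = (-1604030 + 7480/3) + 2*317/(-203) = -4804610/3 + 2*317*(-1/203) = -4804610/3 - 634/203 = -975337732/609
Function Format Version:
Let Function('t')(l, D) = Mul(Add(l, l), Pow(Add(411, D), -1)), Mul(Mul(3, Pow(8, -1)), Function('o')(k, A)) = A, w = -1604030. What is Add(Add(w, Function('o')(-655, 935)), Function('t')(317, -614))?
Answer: Rational(-975337732, 609) ≈ -1.6015e+6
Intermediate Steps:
Function('o')(k, A) = Mul(Rational(8, 3), A)
Function('t')(l, D) = Mul(2, l, Pow(Add(411, D), -1)) (Function('t')(l, D) = Mul(Mul(2, l), Pow(Add(411, D), -1)) = Mul(2, l, Pow(Add(411, D), -1)))
Add(Add(w, Function('o')(-655, 935)), Function('t')(317, -614)) = Add(Add(-1604030, Mul(Rational(8, 3), 935)), Mul(2, 317, Pow(Add(411, -614), -1))) = Add(Add(-1604030, Rational(7480, 3)), Mul(2, 317, Pow(-203, -1))) = Add(Rational(-4804610, 3), Mul(2, 317, Rational(-1, 203))) = Add(Rational(-4804610, 3), Rational(-634, 203)) = Rational(-975337732, 609)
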